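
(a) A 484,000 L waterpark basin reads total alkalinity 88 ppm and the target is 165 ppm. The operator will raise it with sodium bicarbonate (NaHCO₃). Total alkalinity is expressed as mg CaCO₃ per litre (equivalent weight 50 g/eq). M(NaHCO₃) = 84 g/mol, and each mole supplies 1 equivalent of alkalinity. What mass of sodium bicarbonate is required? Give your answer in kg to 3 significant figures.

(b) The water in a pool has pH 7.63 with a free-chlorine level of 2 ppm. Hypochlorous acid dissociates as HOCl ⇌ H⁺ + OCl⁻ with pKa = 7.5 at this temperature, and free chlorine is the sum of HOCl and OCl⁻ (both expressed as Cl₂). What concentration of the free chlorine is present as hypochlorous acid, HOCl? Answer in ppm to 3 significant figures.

(a) 62.6 kg; (b) 0.851 ppm

(a) Alkalinity to add: (165 − 88) = 77 mg/L as CaCO₃ × 484,000 L = 37,270 g as CaCO₃.
(a) Equivalents: 37,270 g ÷ 50 g/eq = 745.4 eq.
(a) NaHCO₃ supplies 1 eq per mole → 745.4 mol.
(a) Mass: 745.4 mol × 84 g/mol = 62,610 g.

(b) [OCl⁻]/[HOCl] = 10^(pH − pKa) = 10^(7.63 − 7.5) = 10^0.13 = 1.349.
(b) Fraction as HOCl = 1 / (1 + 1.349) = 0.4257.
(b) HOCl = 0.4257 × 2 ppm = 0.8514 ppm.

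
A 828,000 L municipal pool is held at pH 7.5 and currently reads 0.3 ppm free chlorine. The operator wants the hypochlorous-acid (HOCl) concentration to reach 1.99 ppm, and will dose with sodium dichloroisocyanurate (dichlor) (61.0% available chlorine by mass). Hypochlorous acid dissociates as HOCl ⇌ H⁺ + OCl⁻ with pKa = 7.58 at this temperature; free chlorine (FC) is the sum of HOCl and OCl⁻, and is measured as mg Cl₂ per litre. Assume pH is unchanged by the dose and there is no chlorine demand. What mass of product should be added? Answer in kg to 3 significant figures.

[OCl⁻]/[HOCl] = 10^(pH − pKa) = 10^(7.5 − 7.58) = 0.8318; fraction as HOCl = 1/(1 + 0.8318) = 0.5459.
Free chlorine required for 1.99 ppm HOCl: 1.99 / 0.5459 = 3.645 ppm.
FC to add: 3.645 − 0.3 = 3.345 mg/L as Cl₂.
Cl₂ equivalent: 3.345 mg/L × 828,000 L = 2770 g.
Product at 61.0% available Cl: 2770 / 0.61 = 4541 g.

4.54 kg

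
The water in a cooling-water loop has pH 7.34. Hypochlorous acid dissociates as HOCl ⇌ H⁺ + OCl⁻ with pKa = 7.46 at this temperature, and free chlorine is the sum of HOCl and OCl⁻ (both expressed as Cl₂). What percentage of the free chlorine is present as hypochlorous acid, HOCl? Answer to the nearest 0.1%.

56.9%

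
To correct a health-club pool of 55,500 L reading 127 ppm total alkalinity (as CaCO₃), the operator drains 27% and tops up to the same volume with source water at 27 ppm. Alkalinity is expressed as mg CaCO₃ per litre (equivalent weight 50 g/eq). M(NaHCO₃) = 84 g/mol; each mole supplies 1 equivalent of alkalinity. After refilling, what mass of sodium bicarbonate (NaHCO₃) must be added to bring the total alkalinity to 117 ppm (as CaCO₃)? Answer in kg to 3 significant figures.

After draining 27% and refilling: 127 × 0.73 + 27 × 0.27 = 100 ppm.
Deficit to target: 117 − 100 = 17 mg/L.
As CaCO₃: 17 mg/L × 55,500 L = 943.5 g; ÷ 50 g/eq ÷ 1 = 18.87 mol NaHCO₃.
Mass: 18.87 × 84 = 1585 g.

1.59 kg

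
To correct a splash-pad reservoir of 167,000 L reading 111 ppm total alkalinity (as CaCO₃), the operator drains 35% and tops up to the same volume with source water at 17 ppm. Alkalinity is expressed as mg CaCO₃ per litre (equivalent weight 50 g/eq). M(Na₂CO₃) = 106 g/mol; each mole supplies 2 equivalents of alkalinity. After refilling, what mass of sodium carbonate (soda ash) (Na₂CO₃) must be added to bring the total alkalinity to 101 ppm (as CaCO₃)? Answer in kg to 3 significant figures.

4.05 kg

After draining 35% and refilling: 111 × 0.65 + 17 × 0.35 = 78.1 ppm.
Deficit to target: 101 − 78.1 = 22.9 mg/L.
As CaCO₃: 22.9 mg/L × 167,000 L = 3824 g; ÷ 50 g/eq ÷ 2 = 38.24 mol Na₂CO₃.
Mass: 38.24 × 106 = 4054 g.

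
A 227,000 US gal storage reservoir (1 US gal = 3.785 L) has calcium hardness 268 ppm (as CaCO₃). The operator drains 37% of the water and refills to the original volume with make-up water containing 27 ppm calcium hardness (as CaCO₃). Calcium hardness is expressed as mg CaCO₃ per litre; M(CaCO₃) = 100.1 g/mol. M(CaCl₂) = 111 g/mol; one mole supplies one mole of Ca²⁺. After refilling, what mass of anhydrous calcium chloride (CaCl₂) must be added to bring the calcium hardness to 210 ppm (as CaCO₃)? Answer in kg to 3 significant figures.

29.7 kg

Volume: 227,000 US gal × 3.785 L/gal = 859,195 L.
After draining 37% and refilling: 268 × 0.63 + 27 × 0.37 = 178.83 ppm.
Deficit to target: 210 − 178.83 = 31.17 mg/L.
As CaCO₃: 31.17 mg/L × 859,195 L = 26,780 g; ÷ 100.1 = 267.5 mol Ca²⁺.
Mass: 267.5 × 111 = 29,700 g.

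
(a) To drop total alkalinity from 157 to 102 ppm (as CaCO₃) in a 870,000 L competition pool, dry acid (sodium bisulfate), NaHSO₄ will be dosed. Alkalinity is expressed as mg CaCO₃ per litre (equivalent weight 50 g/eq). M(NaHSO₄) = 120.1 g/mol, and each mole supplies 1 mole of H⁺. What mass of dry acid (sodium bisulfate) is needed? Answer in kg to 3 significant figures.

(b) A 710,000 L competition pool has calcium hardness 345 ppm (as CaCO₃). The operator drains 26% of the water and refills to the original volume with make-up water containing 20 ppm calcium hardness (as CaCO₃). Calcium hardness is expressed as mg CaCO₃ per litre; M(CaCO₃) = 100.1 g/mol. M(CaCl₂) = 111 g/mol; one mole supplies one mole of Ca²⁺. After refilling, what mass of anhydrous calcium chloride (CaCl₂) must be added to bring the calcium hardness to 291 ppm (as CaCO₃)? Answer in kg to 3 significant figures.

(a) 115 kg; (b) 24.0 kg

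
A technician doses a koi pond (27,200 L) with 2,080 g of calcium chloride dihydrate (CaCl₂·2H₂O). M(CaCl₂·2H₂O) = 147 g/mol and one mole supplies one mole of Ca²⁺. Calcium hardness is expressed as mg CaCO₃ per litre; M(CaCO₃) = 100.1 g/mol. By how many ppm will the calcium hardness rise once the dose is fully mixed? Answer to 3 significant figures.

Moles of Ca²⁺: 2,080 g ÷ 147 g/mol = 14.15 mol.
As CaCO₃: 14.15 mol × 100.1 g/mol = 1416 g.
Rise: 1416 g / 27,200 L × 1000 = 52.07 mg/L.

52.1 ppm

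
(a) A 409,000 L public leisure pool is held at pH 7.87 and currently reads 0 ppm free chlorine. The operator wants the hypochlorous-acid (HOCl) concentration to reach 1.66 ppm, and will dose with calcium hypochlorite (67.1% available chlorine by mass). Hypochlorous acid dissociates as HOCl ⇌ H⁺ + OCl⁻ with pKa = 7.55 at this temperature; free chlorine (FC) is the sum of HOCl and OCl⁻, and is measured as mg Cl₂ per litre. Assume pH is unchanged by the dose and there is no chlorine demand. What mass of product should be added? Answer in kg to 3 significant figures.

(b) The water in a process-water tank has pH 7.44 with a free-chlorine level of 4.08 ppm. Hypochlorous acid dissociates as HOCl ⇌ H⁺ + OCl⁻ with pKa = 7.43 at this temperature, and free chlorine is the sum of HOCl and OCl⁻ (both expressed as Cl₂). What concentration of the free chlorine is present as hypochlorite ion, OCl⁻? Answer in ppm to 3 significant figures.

(a) 3.13 kg; (b) 2.06 ppm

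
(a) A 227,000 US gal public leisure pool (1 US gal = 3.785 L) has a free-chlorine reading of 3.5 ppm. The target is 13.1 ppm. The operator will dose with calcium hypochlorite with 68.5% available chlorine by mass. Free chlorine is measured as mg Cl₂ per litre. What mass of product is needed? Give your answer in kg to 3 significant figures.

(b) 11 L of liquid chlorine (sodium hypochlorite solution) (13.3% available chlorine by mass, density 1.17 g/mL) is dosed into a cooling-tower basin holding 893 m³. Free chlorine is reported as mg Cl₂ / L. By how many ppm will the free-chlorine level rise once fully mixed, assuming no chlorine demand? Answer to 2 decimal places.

(a) Volume: 227,000 US gal × 3.785 L/gal = 859,195 L.
(a) Chlorine deficit: 13.1 − 3.5 = 9.6 ppm = 9.6 mg/L as Cl₂.
(a) Cl₂ equivalent needed: 9.6 mg/L × 859,195 L = 8,248,000 mg = 8248 g.
(a) Product at 68.5% available chlorine: 8248 / 0.685 = 12,040 g.

(b) Volume: 893 m³ = 893,000 L.
(b) Mass of solution: 11 L × 1000 mL/L × 1.17 g/mL = 12,870 g.
(b) Available chlorine delivered: 12,870 g × 0.133 = 1712 g as Cl₂.
(b) Concentration rise: 1712 g / 893,000 L = 1.917 mg/L = 1.92 ppm.

(a) 12.0 kg; (b) 1.92 ppm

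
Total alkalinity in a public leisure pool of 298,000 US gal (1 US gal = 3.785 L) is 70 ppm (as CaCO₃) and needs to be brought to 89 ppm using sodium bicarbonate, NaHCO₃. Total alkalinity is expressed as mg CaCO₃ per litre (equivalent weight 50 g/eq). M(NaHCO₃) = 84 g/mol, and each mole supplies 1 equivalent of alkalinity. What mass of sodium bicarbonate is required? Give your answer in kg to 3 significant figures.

Volume: 298,000 US gal × 3.785 L/gal = 1,127,930 L.
Alkalinity to add: (89 − 70) = 19 mg/L as CaCO₃ × 1,127,930 L = 21,430 g as CaCO₃.
Equivalents: 21,430 g ÷ 50 g/eq = 428.6 eq.
NaHCO₃ supplies 1 eq per mole → 428.6 mol.
Mass: 428.6 mol × 84 g/mol = 36,000 g.

36.0 kg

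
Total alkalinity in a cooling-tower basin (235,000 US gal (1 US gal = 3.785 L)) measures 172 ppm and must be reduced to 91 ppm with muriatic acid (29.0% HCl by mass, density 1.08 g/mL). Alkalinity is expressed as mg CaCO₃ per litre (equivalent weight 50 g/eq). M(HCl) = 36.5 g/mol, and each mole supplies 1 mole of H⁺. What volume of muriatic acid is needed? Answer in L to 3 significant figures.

168 L

Volume: 235,000 US gal × 3.785 L/gal = 889,475 L.
Alkalinity to neutralize: (172 − 91) = 81 mg/L as CaCO₃ × 889,475 L = 72,050 g as CaCO₃.
Equivalents of H⁺ required: 72,050 ÷ 50 g/eq = 1441 eq = 1441 mol HCl.
Mass of HCl: 1441 × 36.5 = 52,590 g.
Mass of 29.0% solution: 52,590 / 0.29 = 181,400 g.
Volume: 181,400 g ÷ 1.08 g/mL = 167,900 mL.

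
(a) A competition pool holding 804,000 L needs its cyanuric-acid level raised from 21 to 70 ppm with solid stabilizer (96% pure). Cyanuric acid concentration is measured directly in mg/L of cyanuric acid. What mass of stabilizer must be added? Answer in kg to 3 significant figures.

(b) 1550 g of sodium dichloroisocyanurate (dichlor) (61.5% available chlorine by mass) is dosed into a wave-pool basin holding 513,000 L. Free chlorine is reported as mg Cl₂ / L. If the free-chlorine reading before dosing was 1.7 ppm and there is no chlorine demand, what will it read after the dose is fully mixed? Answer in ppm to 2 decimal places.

(a) 41.0 kg; (b) 3.56 ppm

(a) CYA to add: (70 − 21) = 49 mg/L × 804,000 L = 39,400 g cyanuric acid.
(a) At 96% purity: 39,400 / 0.96 = 41,040 g product.

(b) Available chlorine delivered: 1550 g × 0.615 = 953.2 g as Cl₂.
(b) Concentration rise: 953.2 g / 513,000 L = 1.858 mg/L = 1.86 ppm.
(b) Final FC: 1.7 + 1.86 = 3.56 ppm.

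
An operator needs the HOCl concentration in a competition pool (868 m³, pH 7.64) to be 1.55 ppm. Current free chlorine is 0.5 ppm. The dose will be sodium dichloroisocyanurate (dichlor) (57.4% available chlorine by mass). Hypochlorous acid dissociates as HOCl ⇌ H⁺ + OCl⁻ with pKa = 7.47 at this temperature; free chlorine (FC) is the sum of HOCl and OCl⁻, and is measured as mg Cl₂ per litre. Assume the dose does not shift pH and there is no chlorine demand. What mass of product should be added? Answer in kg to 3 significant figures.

Volume: 868 m³ = 868,000 L.
[OCl⁻]/[HOCl] = 10^(pH − pKa) = 10^(7.64 − 7.47) = 1.479; fraction as HOCl = 1/(1 + 1.479) = 0.4034.
Free chlorine required for 1.55 ppm HOCl: 1.55 / 0.4034 = 3.843 ppm.
FC to add: 3.843 − 0.5 = 3.343 mg/L as Cl₂.
Cl₂ equivalent: 3.343 mg/L × 868,000 L = 2901 g.
Product at 57.4% available Cl: 2901 / 0.574 = 5055 g.

5.05 kg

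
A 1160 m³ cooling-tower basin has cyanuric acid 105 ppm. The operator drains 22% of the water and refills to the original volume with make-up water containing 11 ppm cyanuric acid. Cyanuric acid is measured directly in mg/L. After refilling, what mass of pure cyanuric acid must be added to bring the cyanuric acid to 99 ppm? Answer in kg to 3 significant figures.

17.0 kg

Volume: 1160 m³ = 1,160,000 L.
After draining 22% and refilling: 105 × 0.78 + 11 × 0.22 = 84.32 ppm.
Deficit to target: 99 − 84.32 = 14.68 mg/L.
Mass: 14.68 mg/L × 1,160,000 L = 17,030 g cyanuric acid.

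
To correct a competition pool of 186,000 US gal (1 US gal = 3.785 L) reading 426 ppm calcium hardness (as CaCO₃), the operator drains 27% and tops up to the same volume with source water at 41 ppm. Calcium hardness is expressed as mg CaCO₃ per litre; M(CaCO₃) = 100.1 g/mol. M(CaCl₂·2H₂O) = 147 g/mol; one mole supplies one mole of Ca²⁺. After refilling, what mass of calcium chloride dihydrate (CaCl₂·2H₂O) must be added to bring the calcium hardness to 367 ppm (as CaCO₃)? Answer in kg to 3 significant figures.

46.5 kg

Volume: 186,000 US gal × 3.785 L/gal = 704,010 L.
After draining 27% and refilling: 426 × 0.73 + 41 × 0.27 = 322.05 ppm.
Deficit to target: 367 − 322.05 = 44.95 mg/L.
As CaCO₃: 44.95 mg/L × 704,010 L = 31,650 g; ÷ 100.1 = 316.1 mol Ca²⁺.
Mass: 316.1 × 147 = 46,470 g.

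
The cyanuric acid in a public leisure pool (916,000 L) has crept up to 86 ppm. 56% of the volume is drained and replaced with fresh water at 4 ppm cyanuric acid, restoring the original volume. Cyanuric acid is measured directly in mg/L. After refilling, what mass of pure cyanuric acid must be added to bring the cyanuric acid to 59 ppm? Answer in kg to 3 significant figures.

After draining 56% and refilling: 86 × 0.44 + 4 × 0.56 = 40.08 ppm.
Deficit to target: 59 − 40.08 = 18.92 mg/L.
Mass: 18.92 mg/L × 916,000 L = 17,330 g cyanuric acid.

17.3 kg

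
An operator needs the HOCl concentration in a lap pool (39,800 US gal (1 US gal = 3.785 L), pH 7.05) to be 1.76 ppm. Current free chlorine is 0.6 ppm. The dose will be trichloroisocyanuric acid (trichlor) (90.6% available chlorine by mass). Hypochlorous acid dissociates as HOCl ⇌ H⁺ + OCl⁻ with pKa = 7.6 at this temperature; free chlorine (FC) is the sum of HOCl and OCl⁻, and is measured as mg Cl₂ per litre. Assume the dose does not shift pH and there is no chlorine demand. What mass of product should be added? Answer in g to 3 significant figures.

Volume: 39,800 US gal × 3.785 L/gal = 150,643 L.
[OCl⁻]/[HOCl] = 10^(pH − pKa) = 10^(7.05 − 7.6) = 0.2818; fraction as HOCl = 1/(1 + 0.2818) = 0.7801.
Free chlorine required for 1.76 ppm HOCl: 1.76 / 0.7801 = 2.256 ppm.
FC to add: 2.256 − 0.6 = 1.656 mg/L as Cl₂.
Cl₂ equivalent: 1.656 mg/L × 150,643 L = 249.5 g.
Product at 90.6% available Cl: 249.5 / 0.906 = 275.4 g.

275 g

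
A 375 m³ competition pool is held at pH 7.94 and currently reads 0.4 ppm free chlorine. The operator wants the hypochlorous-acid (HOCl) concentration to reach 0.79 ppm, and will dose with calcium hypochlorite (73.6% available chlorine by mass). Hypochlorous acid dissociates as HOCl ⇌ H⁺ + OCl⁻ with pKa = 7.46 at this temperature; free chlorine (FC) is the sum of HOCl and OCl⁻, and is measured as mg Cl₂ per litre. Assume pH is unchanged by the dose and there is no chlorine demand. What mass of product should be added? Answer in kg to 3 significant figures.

1.41 kg

Volume: 375 m³ = 375,000 L.
[OCl⁻]/[HOCl] = 10^(pH − pKa) = 10^(7.94 − 7.46) = 3.02; fraction as HOCl = 1/(1 + 3.02) = 0.2488.
Free chlorine required for 0.79 ppm HOCl: 0.79 / 0.2488 = 3.176 ppm.
FC to add: 3.176 − 0.4 = 2.776 mg/L as Cl₂.
Cl₂ equivalent: 2.776 mg/L × 375,000 L = 1041 g.
Product at 73.6% available Cl: 1041 / 0.736 = 1414 g.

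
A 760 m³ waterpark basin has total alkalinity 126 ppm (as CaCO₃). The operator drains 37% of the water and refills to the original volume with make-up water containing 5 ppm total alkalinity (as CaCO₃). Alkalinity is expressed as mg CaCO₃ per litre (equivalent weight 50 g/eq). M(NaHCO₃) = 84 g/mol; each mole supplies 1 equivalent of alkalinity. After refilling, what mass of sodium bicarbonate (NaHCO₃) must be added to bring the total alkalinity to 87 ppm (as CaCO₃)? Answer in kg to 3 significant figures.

Volume: 760 m³ = 760,000 L.
After draining 37% and refilling: 126 × 0.63 + 5 × 0.37 = 81.23 ppm.
Deficit to target: 87 − 81.23 = 5.77 mg/L.
As CaCO₃: 5.77 mg/L × 760,000 L = 4385 g; ÷ 50 g/eq ÷ 1 = 87.7 mol NaHCO₃.
Mass: 87.7 × 84 = 7367 g.

7.37 kg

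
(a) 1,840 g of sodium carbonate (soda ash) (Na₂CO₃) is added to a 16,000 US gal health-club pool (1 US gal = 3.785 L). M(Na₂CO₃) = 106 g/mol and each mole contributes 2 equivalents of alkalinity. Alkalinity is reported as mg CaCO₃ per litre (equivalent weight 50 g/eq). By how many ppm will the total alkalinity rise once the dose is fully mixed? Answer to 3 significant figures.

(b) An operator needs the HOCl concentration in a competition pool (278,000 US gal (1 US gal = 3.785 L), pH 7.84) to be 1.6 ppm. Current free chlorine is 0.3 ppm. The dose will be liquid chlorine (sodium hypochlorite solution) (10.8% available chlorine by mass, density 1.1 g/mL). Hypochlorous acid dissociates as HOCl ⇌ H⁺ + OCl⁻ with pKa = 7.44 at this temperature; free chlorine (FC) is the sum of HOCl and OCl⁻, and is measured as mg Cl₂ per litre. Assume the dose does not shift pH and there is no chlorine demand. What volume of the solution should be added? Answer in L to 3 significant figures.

(a) 28.7 ppm; (b) 47.1 L

(a) Volume: 16,000 US gal × 3.785 L/gal = 60,560 L.
(a) Moles of Na₂CO₃: 1,840 g ÷ 106 g/mol = 17.36 mol → 34.72 eq of alkalinity.
(a) As CaCO₃: 34.72 eq × 50 g/eq = 1736 g.
(a) Rise: 1736 g / 60,560 L × 1000 = 28.66 mg/L.

(b) Volume: 278,000 US gal × 3.785 L/gal = 1,052,230 L.
(b) [OCl⁻]/[HOCl] = 10^(pH − pKa) = 10^(7.84 − 7.44) = 2.512; fraction as HOCl = 1/(1 + 2.512) = 0.2847.
(b) Free chlorine required for 1.6 ppm HOCl: 1.6 / 0.2847 = 5.619 ppm.
(b) FC to add: 5.619 − 0.3 = 5.319 mg/L as Cl₂.
(b) Cl₂ equivalent: 5.319 mg/L × 1,052,230 L = 5597 g.
(b) Product at 10.8% available Cl: 5597 / 0.108 = 51,820 g.
(b) Volume: 51,820 g ÷ 1.1 g/mL = 47,110 mL.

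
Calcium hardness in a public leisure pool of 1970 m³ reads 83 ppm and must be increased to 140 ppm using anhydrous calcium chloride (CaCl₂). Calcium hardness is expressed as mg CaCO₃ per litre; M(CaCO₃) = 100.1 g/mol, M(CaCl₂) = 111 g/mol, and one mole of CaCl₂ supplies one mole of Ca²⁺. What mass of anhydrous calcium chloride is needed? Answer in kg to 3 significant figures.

125 kg

Volume: 1970 m³ = 1,970,000 L.
Hardness to add: (140 − 83) = 57 mg/L as CaCO₃ × 1,970,000 L = 112,300 g as CaCO₃.
Moles of Ca²⁺ (1 mol Ca²⁺ ≡ 1 mol CaCO₃): 112,300 / 100.1 g/mol = 1122 mol.
Mass of CaCl₂: 1122 × 111 = 124,500 g.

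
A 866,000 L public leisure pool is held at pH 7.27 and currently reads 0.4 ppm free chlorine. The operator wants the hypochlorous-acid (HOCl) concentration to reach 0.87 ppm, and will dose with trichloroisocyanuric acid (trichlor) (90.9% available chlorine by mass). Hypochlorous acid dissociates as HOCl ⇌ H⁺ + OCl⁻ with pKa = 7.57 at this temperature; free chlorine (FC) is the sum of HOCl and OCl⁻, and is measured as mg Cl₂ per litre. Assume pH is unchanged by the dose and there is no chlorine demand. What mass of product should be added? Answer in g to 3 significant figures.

863 g

[OCl⁻]/[HOCl] = 10^(pH − pKa) = 10^(7.27 − 7.57) = 0.5012; fraction as HOCl = 1/(1 + 0.5012) = 0.6661.
Free chlorine required for 0.87 ppm HOCl: 0.87 / 0.6661 = 1.306 ppm.
FC to add: 1.306 − 0.4 = 0.906 mg/L as Cl₂.
Cl₂ equivalent: 0.906 mg/L × 866,000 L = 784.6 g.
Product at 90.9% available Cl: 784.6 / 0.909 = 863.2 g.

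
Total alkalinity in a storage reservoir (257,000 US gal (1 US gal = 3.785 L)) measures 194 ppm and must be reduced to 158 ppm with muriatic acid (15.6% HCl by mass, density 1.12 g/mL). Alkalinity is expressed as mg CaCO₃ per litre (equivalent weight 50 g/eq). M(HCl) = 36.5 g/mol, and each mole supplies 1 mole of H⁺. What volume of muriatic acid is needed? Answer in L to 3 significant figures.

146 L

Volume: 257,000 US gal × 3.785 L/gal = 972,745 L.
Alkalinity to neutralize: (194 − 158) = 36 mg/L as CaCO₃ × 972,745 L = 35,020 g as CaCO₃.
Equivalents of H⁺ required: 35,020 ÷ 50 g/eq = 700.4 eq = 700.4 mol HCl.
Mass of HCl: 700.4 × 36.5 = 25,560 g.
Mass of 15.6% solution: 25,560 / 0.156 = 163,900 g.
Volume: 163,900 g ÷ 1.12 g/mL = 146,300 mL.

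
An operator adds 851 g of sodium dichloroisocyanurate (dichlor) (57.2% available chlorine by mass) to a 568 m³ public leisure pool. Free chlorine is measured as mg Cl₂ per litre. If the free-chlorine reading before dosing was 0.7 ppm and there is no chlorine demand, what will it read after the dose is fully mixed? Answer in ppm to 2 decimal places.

Volume: 568 m³ = 568,000 L.
Available chlorine delivered: 851 g × 0.572 = 486.8 g as Cl₂.
Concentration rise: 486.8 g / 568,000 L = 0.857 mg/L = 0.86 ppm.
Final FC: 0.7 + 0.86 = 1.56 ppm.

1.56 ppm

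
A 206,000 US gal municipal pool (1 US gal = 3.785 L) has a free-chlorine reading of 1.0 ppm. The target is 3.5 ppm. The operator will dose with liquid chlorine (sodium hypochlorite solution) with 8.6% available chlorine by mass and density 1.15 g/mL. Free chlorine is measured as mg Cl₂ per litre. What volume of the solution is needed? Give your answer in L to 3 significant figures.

Volume: 206,000 US gal × 3.785 L/gal = 779,710 L.
Chlorine deficit: 3.5 − 1.0 = 2.5 ppm = 2.5 mg/L as Cl₂.
Cl₂ equivalent needed: 2.5 mg/L × 779,710 L = 1,949,000 mg = 1949 g.
Product at 8.6% available chlorine: 1949 / 0.086 = 22,670 g.
Volume at density 1.15 g/mL: 22,670 g ÷ 1.15 g/mL = 19,710 mL.

19.7 L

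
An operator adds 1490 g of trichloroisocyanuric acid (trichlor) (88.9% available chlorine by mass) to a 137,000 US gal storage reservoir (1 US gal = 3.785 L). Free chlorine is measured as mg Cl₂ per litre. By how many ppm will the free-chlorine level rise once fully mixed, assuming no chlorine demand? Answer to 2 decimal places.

2.55 ppm

Volume: 137,000 US gal × 3.785 L/gal = 518,545 L.
Available chlorine delivered: 1490 g × 0.889 = 1325 g as Cl₂.
Concentration rise: 1325 g / 518,545 L = 2.554 mg/L = 2.55 ppm.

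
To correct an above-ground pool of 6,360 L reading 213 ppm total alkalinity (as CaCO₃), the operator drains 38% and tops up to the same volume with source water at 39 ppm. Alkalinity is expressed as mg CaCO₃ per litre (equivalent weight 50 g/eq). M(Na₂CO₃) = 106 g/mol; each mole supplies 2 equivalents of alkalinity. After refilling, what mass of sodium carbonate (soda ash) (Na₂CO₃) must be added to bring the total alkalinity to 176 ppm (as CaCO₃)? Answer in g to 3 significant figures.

After draining 38% and refilling: 213 × 0.62 + 39 × 0.38 = 146.88 ppm.
Deficit to target: 176 − 146.88 = 29.12 mg/L.
As CaCO₃: 29.12 mg/L × 6,360 L = 185.2 g; ÷ 50 g/eq ÷ 2 = 1.852 mol Na₂CO₃.
Mass: 1.852 × 106 = 196.3 g.

196 g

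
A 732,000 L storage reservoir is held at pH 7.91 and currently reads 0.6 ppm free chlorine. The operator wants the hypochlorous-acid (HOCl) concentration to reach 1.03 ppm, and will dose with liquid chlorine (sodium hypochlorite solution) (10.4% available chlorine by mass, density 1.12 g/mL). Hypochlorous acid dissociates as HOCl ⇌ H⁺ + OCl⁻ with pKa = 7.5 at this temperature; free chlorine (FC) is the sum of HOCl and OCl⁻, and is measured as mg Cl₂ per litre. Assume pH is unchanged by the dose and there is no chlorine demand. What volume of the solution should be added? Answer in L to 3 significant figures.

19.3 L

[OCl⁻]/[HOCl] = 10^(pH − pKa) = 10^(7.91 − 7.5) = 2.57; fraction as HOCl = 1/(1 + 2.57) = 0.2801.
Free chlorine required for 1.03 ppm HOCl: 1.03 / 0.2801 = 3.678 ppm.
FC to add: 3.678 − 0.6 = 3.078 mg/L as Cl₂.
Cl₂ equivalent: 3.078 mg/L × 732,000 L = 2253 g.
Product at 10.4% available Cl: 2253 / 0.104 = 21,660 g.
Volume: 21,660 g ÷ 1.12 g/mL = 19,340 mL.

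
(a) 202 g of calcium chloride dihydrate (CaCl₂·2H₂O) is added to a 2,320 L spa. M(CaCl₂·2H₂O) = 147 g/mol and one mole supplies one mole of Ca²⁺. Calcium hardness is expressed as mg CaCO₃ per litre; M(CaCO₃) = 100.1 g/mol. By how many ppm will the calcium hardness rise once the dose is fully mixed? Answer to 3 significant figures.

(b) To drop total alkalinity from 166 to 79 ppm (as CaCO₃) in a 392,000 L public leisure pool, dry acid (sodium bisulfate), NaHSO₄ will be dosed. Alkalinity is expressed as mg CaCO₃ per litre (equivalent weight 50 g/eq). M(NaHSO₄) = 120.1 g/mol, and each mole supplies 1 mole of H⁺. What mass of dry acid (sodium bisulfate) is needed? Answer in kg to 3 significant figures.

(a) 59.3 ppm; (b) 81.9 kg

(a) Moles of Ca²⁺: 202 g ÷ 147 g/mol = 1.374 mol.
(a) As CaCO₃: 1.374 mol × 100.1 g/mol = 137.6 g.
(a) Rise: 137.6 g / 2,320 L × 1000 = 59.29 mg/L.

(b) Alkalinity to neutralize: (166 − 79) = 87 mg/L as CaCO₃ × 392,000 L = 34,100 g as CaCO₃.
(b) Equivalents of H⁺ required: 34,100 ÷ 50 g/eq = 682.1 eq = 682.1 mol NaHSO₄.
(b) Mass of NaHSO₄: 682.1 × 120.1 = 81,920 g.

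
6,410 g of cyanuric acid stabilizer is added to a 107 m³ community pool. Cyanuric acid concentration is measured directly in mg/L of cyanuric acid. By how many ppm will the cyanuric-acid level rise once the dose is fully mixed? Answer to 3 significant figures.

59.9 ppm

Volume: 107 m³ = 107,000 L.
Rise: 6,410 g / 107,000 L × 1000 = 59.91 mg/L.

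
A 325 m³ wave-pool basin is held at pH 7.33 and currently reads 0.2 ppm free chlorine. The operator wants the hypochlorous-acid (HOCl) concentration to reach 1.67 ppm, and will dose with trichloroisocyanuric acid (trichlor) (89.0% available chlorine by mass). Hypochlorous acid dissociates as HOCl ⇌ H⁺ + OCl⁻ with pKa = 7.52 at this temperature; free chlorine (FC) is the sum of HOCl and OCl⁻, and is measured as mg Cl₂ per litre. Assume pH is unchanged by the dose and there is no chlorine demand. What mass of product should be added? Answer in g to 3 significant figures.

931 g

Volume: 325 m³ = 325,000 L.
[OCl⁻]/[HOCl] = 10^(pH − pKa) = 10^(7.33 − 7.52) = 0.6457; fraction as HOCl = 1/(1 + 0.6457) = 0.6077.
Free chlorine required for 1.67 ppm HOCl: 1.67 / 0.6077 = 2.748 ppm.
FC to add: 2.748 − 0.2 = 2.548 mg/L as Cl₂.
Cl₂ equivalent: 2.548 mg/L × 325,000 L = 828.2 g.
Product at 89.0% available Cl: 828.2 / 0.89 = 930.5 g.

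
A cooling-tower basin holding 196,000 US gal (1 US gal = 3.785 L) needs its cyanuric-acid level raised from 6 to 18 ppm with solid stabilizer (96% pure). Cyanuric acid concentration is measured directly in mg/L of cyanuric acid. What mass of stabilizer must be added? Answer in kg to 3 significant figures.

Volume: 196,000 US gal × 3.785 L/gal = 741,860 L.
CYA to add: (18 − 6) = 12 mg/L × 741,860 L = 8902 g cyanuric acid.
At 96% purity: 8902 / 0.96 = 9273 g product.

9.27 kg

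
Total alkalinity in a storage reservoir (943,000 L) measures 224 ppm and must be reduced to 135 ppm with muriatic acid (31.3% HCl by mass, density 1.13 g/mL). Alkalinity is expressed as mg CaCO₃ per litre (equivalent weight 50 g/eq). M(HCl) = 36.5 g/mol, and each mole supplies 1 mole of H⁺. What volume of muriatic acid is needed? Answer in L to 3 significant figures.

173 L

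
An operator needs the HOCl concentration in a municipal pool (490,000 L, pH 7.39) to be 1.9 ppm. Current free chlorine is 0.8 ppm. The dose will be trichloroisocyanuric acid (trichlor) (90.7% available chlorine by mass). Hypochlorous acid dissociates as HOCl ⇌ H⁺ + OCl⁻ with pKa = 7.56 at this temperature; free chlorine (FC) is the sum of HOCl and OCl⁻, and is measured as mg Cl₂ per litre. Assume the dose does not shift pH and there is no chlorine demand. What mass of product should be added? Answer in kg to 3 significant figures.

[OCl⁻]/[HOCl] = 10^(pH − pKa) = 10^(7.39 − 7.56) = 0.6761; fraction as HOCl = 1/(1 + 0.6761) = 0.5966.
Free chlorine required for 1.9 ppm HOCl: 1.9 / 0.5966 = 3.185 ppm.
FC to add: 3.185 − 0.8 = 2.385 mg/L as Cl₂.
Cl₂ equivalent: 2.385 mg/L × 490,000 L = 1168 g.
Product at 90.7% available Cl: 1168 / 0.907 = 1288 g.

1.29 kg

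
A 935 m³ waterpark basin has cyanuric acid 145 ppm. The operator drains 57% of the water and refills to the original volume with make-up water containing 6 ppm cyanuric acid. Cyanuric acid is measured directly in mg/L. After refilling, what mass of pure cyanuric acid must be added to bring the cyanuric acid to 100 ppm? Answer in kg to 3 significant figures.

32.0 kg

Volume: 935 m³ = 935,000 L.
After draining 57% and refilling: 145 × 0.43 + 6 × 0.57 = 65.77 ppm.
Deficit to target: 100 − 65.77 = 34.23 mg/L.
Mass: 34.23 mg/L × 935,000 L = 32,010 g cyanuric acid.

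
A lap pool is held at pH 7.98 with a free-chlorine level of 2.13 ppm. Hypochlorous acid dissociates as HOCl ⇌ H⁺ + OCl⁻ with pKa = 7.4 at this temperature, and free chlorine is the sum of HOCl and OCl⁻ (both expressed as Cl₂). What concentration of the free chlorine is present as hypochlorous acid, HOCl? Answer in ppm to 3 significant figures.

0.444 ppm

[OCl⁻]/[HOCl] = 10^(pH − pKa) = 10^(7.98 − 7.4) = 10^0.58 = 3.802.
Fraction as HOCl = 1 / (1 + 3.802) = 0.2083.
HOCl = 0.2083 × 2.13 ppm = 0.4436 ppm.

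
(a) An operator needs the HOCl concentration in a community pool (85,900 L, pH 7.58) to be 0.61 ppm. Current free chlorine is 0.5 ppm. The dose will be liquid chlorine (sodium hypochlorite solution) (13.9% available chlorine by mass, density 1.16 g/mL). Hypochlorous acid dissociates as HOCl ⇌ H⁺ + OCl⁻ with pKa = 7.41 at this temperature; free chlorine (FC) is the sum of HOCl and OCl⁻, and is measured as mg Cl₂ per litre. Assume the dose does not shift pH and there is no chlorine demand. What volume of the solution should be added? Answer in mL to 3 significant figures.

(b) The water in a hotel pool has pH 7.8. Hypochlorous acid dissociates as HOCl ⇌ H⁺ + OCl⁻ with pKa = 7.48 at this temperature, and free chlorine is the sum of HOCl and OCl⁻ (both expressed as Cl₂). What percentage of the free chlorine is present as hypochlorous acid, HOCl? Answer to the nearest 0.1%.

(a) [OCl⁻]/[HOCl] = 10^(pH − pKa) = 10^(7.58 − 7.41) = 1.479; fraction as HOCl = 1/(1 + 1.479) = 0.4034.
(a) Free chlorine required for 0.61 ppm HOCl: 0.61 / 0.4034 = 1.512 ppm.
(a) FC to add: 1.512 − 0.5 = 1.012 mg/L as Cl₂.
(a) Cl₂ equivalent: 1.012 mg/L × 85,900 L = 86.95 g.
(a) Product at 13.9% available Cl: 86.95 / 0.139 = 625.6 g.
(a) Volume: 625.6 g ÷ 1.16 g/mL = 539.3 mL.

(b) [OCl⁻]/[HOCl] = 10^(pH − pKa) = 10^(7.8 − 7.48) = 10^0.32 = 2.089.
(b) Fraction as HOCl = 1 / (1 + 2.089) = 0.3237.

(a) 539 mL; (b) 32.4%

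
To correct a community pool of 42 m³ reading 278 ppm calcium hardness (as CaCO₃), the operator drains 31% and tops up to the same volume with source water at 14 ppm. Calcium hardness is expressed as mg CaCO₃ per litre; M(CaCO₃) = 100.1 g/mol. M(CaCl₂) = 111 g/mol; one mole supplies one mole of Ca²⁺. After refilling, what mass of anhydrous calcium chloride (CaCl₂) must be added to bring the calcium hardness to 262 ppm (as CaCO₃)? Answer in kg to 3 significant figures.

3.07 kg

Volume: 42 m³ = 42,000 L.
After draining 31% and refilling: 278 × 0.69 + 14 × 0.31 = 196.16 ppm.
Deficit to target: 262 − 196.16 = 65.84 mg/L.
As CaCO₃: 65.84 mg/L × 42,000 L = 2765 g; ÷ 100.1 = 27.63 mol Ca²⁺.
Mass: 27.63 × 111 = 3066 g.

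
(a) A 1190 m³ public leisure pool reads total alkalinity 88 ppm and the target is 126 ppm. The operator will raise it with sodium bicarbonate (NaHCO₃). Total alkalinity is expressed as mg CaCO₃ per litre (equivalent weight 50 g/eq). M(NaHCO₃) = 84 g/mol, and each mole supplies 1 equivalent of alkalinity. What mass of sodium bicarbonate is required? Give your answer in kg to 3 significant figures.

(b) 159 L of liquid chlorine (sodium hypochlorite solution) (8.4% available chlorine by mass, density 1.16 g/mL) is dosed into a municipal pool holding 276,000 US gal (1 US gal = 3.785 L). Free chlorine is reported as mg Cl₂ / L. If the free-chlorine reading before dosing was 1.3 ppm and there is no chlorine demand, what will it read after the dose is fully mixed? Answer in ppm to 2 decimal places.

(a) 76.0 kg; (b) 16.13 ppm

(a) Volume: 1190 m³ = 1,190,000 L.
(a) Alkalinity to add: (126 − 88) = 38 mg/L as CaCO₃ × 1,190,000 L = 45,220 g as CaCO₃.
(a) Equivalents: 45,220 g ÷ 50 g/eq = 904.4 eq.
(a) NaHCO₃ supplies 1 eq per mole → 904.4 mol.
(a) Mass: 904.4 mol × 84 g/mol = 75,970 g.

(b) Volume: 276,000 US gal × 3.785 L/gal = 1,044,660 L.
(b) Mass of solution: 159 L × 1000 mL/L × 1.16 g/mL = 184,400 g.
(b) Available chlorine delivered: 184,400 g × 0.084 = 15,490 g as Cl₂.
(b) Concentration rise: 15,490 g / 1,044,660 L = 14.83 mg/L = 14.83 ppm.
(b) Final FC: 1.3 + 14.83 = 16.13 ppm.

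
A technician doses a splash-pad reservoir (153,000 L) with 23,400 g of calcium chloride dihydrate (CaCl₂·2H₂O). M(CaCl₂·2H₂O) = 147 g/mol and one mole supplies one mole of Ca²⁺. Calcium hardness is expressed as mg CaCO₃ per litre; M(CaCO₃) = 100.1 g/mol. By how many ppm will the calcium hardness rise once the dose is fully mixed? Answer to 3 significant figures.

104 ppm

Moles of Ca²⁺: 23,400 g ÷ 147 g/mol = 159.2 mol.
As CaCO₃: 159.2 mol × 100.1 g/mol = 15,930 g.
Rise: 15,930 g / 153,000 L × 1000 = 104.1 mg/L.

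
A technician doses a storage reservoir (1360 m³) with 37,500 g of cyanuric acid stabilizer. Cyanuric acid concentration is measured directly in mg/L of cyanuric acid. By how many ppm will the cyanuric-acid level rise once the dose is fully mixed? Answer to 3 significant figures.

Volume: 1360 m³ = 1,360,000 L.
Rise: 37,500 g / 1,360,000 L × 1000 = 27.57 mg/L.

27.6 ppm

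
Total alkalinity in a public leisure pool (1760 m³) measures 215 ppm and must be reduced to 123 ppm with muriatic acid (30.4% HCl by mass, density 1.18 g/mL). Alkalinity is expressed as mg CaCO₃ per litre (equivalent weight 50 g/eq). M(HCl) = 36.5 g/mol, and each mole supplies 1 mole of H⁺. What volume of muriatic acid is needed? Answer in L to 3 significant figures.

330 L

Volume: 1760 m³ = 1,760,000 L.
Alkalinity to neutralize: (215 − 123) = 92 mg/L as CaCO₃ × 1,760,000 L = 161,900 g as CaCO₃.
Equivalents of H⁺ required: 161,900 ÷ 50 g/eq = 3238 eq = 3238 mol HCl.
Mass of HCl: 3238 × 36.5 = 118,200 g.
Mass of 30.4% solution: 118,200 / 0.304 = 388,800 g.
Volume: 388,800 g ÷ 1.18 g/mL = 329,500 mL.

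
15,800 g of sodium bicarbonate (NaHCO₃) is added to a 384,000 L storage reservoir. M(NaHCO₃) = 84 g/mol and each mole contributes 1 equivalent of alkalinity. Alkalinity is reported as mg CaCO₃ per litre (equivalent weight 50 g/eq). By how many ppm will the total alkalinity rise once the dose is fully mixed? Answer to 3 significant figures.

24.5 ppm

Moles of NaHCO₃: 15,800 g ÷ 84 g/mol = 188.1 mol → 188.1 eq of alkalinity.
As CaCO₃: 188.1 eq × 50 g/eq = 9405 g.
Rise: 9405 g / 384,000 L × 1000 = 24.49 mg/L.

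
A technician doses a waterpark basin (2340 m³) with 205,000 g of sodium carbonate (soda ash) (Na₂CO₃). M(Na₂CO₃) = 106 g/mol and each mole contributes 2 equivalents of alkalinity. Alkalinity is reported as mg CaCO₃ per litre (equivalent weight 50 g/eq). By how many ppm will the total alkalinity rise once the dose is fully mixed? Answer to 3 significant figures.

82.6 ppm

Volume: 2340 m³ = 2,340,000 L.
Moles of Na₂CO₃: 205,000 g ÷ 106 g/mol = 1934 mol → 3868 eq of alkalinity.
As CaCO₃: 3868 eq × 50 g/eq = 193,400 g.
Rise: 193,400 g / 2,340,000 L × 1000 = 82.65 mg/L.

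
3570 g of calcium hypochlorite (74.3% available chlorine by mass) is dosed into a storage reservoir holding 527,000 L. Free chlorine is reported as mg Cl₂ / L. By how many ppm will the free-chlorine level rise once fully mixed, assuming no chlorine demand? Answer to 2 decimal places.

Available chlorine delivered: 3570 g × 0.743 = 2653 g as Cl₂.
Concentration rise: 2653 g / 527,000 L = 5.033 mg/L = 5.03 ppm.

5.03 ppm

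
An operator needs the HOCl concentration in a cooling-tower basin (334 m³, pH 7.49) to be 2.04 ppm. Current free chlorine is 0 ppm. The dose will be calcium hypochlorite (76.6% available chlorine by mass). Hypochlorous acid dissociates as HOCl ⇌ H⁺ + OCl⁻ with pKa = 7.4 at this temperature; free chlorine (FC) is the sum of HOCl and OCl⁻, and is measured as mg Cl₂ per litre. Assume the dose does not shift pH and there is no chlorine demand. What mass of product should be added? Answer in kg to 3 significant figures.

1.98 kg

Volume: 334 m³ = 334,000 L.
[OCl⁻]/[HOCl] = 10^(pH − pKa) = 10^(7.49 − 7.4) = 1.23; fraction as HOCl = 1/(1 + 1.23) = 0.4484.
Free chlorine required for 2.04 ppm HOCl: 2.04 / 0.4484 = 4.55 ppm.
FC to add: 4.55 − 0 = 4.55 mg/L as Cl₂.
Cl₂ equivalent: 4.55 mg/L × 334,000 L = 1520 g.
Product at 76.6% available Cl: 1520 / 0.766 = 1984 g.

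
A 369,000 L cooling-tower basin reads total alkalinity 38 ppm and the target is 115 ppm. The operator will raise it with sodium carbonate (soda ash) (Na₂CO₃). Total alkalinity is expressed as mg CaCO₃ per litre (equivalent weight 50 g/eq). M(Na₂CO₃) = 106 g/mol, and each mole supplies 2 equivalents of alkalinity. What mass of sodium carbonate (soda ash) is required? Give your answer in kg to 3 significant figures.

30.1 kg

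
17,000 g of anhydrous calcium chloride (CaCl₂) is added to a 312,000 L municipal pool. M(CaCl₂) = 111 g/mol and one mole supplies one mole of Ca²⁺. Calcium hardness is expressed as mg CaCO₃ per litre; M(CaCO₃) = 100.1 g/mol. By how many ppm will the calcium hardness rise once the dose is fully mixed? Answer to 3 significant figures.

Moles of Ca²⁺: 17,000 g ÷ 111 g/mol = 153.2 mol.
As CaCO₃: 153.2 mol × 100.1 g/mol = 15,330 g.
Rise: 15,330 g / 312,000 L × 1000 = 49.14 mg/L.

49.1 ppm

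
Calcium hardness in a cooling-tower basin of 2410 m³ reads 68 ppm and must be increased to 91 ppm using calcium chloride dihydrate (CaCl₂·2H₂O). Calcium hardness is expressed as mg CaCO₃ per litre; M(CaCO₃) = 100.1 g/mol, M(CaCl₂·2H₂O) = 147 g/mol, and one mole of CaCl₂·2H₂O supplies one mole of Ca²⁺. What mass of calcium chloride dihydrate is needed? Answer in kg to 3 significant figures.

Volume: 2410 m³ = 2,410,000 L.
Hardness to add: (91 − 68) = 23 mg/L as CaCO₃ × 2,410,000 L = 55,430 g as CaCO₃.
Moles of Ca²⁺ (1 mol Ca²⁺ ≡ 1 mol CaCO₃): 55,430 / 100.1 g/mol = 553.7 mol.
Mass of CaCl₂·2H₂O: 553.7 × 147 = 81,400 g.

81.4 kg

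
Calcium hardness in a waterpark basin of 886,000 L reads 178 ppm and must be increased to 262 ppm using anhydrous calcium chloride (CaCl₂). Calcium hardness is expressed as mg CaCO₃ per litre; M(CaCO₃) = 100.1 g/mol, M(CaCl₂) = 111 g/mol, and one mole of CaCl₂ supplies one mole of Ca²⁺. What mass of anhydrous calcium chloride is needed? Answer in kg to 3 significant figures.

82.5 kg

Hardness to add: (262 − 178) = 84 mg/L as CaCO₃ × 886,000 L = 74,420 g as CaCO₃.
Moles of Ca²⁺ (1 mol Ca²⁺ ≡ 1 mol CaCO₃): 74,420 / 100.1 g/mol = 743.5 mol.
Mass of CaCl₂: 743.5 × 111 = 82,530 g.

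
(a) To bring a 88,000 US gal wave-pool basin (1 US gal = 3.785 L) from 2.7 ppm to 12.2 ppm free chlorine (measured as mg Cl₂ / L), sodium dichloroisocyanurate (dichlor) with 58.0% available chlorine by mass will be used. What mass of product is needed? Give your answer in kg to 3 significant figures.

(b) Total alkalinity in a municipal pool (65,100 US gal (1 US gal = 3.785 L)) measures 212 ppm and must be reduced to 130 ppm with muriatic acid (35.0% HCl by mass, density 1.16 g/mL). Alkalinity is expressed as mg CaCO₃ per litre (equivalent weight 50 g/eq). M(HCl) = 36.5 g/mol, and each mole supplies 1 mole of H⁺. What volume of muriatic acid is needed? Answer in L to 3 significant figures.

(a) Volume: 88,000 US gal × 3.785 L/gal = 333,080 L.
(a) Chlorine deficit: 12.2 − 2.7 = 9.5 ppm = 9.5 mg/L as Cl₂.
(a) Cl₂ equivalent needed: 9.5 mg/L × 333,080 L = 3,164,000 mg = 3164 g.
(a) Product at 58.0% available chlorine: 3164 / 0.58 = 5456 g.

(b) Volume: 65,100 US gal × 3.785 L/gal = 246,404 L.
(b) Alkalinity to neutralize: (212 − 130) = 82 mg/L as CaCO₃ × 246,404 L = 20,210 g as CaCO₃.
(b) Equivalents of H⁺ required: 20,210 ÷ 50 g/eq = 404.1 eq = 404.1 mol HCl.
(b) Mass of HCl: 404.1 × 36.5 = 14,750 g.
(b) Mass of 35.0% solution: 14,750 / 0.35 = 42,140 g.
(b) Volume: 42,140 g ÷ 1.16 g/mL = 36,330 mL.

(a) 5.46 kg; (b) 36.3 L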